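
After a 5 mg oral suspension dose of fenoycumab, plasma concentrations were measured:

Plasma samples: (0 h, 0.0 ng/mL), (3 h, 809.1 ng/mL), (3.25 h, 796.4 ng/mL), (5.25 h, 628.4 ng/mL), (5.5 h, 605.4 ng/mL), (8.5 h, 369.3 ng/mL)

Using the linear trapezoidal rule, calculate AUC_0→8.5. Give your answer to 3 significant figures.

AUC = 4460 ng/mL·h

Trapezoidal AUC_0→8.5:
  [0→3]: (0.0+809.1)/2 × 3 = 1213.65
  [3→3.25]: (809.1+796.4)/2 × 0.25 = 200.6875
  [3.25→5.25]: (796.4+628.4)/2 × 2 = 1424.8
  [5.25→5.5]: (628.4+605.4)/2 × 0.25 = 154.225
  [5.5→8.5]: (605.4+369.3)/2 × 3 = 1462.05
  Sum = 4455.4125 ng/mL·h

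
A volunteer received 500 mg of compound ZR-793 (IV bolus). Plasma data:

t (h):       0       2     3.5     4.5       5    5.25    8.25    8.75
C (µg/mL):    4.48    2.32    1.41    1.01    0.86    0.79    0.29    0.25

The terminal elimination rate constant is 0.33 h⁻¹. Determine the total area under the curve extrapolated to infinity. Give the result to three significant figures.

AUC = 14.0 µg/mL·h

Trapezoidal AUC_0→8.75:
  [0→2]: (4.48+2.32)/2 × 2 = 6.8
  [2→3.5]: (2.32+1.41)/2 × 1.5 = 2.7975
  [3.5→4.5]: (1.41+1.01)/2 × 1 = 1.21
  [4.5→5]: (1.01+0.86)/2 × 0.5 = 0.4675
  [5→5.25]: (0.86+0.79)/2 × 0.25 = 0.20625
  [5.25→8.25]: (0.79+0.29)/2 × 3 = 1.62
  [8.25→8.75]: (0.29+0.25)/2 × 0.5 = 0.135
  Sum = 13.23625 µg/mL·h
Extrapolated tail: C_last / k_e = 0.25 / 0.33 = 0.758
AUC_0→∞ = 13.23625 + 0.758 = 13.99425 µg/mL·h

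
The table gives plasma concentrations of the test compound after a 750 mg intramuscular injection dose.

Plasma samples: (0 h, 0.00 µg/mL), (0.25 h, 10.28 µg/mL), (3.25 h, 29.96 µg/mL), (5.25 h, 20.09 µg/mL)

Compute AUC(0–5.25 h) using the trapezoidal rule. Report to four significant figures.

AUC = 111.7 µg/mL·h

Trapezoidal AUC_0→5.25:
  [0→0.25]: (0.00+10.28)/2 × 0.25 = 1.285
  [0.25→3.25]: (10.28+29.96)/2 × 3 = 60.36
  [3.25→5.25]: (29.96+20.09)/2 × 2 = 50.05
  Sum = 111.695 µg/mL·h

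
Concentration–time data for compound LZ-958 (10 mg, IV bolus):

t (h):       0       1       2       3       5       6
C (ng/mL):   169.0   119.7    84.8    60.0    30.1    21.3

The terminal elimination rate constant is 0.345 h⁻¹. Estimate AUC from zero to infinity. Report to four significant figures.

AUC = 496.5 ng/mL·h

Trapezoidal AUC_0→6:
  [0→1]: (169.0+119.7)/2 × 1 = 144.35
  [1→2]: (119.7+84.8)/2 × 1 = 102.25
  [2→3]: (84.8+60.0)/2 × 1 = 72.4
  [3→5]: (60.0+30.1)/2 × 2 = 90.1
  [5→6]: (30.1+21.3)/2 × 1 = 25.7
  Sum = 434.8 ng/mL·h
Extrapolated tail: C_last / k_e = 21.3 / 0.345 = 61.739
AUC_0→∞ = 434.8 + 61.739 = 496.539 ng/mL·h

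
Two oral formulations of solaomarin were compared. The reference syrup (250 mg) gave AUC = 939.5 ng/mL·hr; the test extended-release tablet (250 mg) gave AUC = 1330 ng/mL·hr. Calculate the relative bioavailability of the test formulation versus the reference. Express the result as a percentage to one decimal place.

F_rel = 141.6%

F_rel = (AUC_test/D_test) / (AUC_ref/D_ref)
      = (1330/250) / (939.5/250)
      = 5.32 / 3.758 = 1.4156 = 141.56%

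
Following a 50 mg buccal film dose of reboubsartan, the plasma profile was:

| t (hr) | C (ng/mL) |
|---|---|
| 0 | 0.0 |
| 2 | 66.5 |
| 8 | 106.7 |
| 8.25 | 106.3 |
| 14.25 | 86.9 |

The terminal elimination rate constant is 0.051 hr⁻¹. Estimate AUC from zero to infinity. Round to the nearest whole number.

Trapezoidal AUC_0→14.25:
  [0→2]: (0.0+66.5)/2 × 2 = 66.5
  [2→8]: (66.5+106.7)/2 × 6 = 519.6
  [8→8.25]: (106.7+106.3)/2 × 0.25 = 26.625
  [8.25→14.25]: (106.3+86.9)/2 × 6 = 579.6
  Sum = 1192.325 ng/mL·hr
Extrapolated tail: C_last / k_e = 86.9 / 0.051 = 1703.922
AUC_0→∞ = 1192.325 + 1703.922 = 2896.247 ng/mL·hr

AUC = 2896 ng/mL·hr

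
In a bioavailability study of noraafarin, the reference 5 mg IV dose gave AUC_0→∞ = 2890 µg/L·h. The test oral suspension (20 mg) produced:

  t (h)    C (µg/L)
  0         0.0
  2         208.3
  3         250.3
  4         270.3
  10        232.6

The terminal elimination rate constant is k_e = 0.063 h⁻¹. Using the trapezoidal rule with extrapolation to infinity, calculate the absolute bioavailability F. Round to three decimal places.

Trapezoidal AUC_0→10 (oral suspension):
  [0→2]: (0.0+208.3)/2 × 2 = 208.3
  [2→3]: (208.3+250.3)/2 × 1 = 229.3
  [3→4]: (250.3+270.3)/2 × 1 = 260.3
  [4→10]: (270.3+232.6)/2 × 6 = 1508.7
  Sum = 2206.6 µg/L·h
Tail: C_last/k_e = 232.6/0.063 = 3692.063
AUC_0→∞ (oral suspension) = 2206.6 + 3692.063 = 5898.663 µg/L·h
F = (AUC_ev/D_ev)/(AUC_iv/D_iv) = (5898.663/20)/(2890/5) = 294.93315/578 = 0.5103

F = 0.510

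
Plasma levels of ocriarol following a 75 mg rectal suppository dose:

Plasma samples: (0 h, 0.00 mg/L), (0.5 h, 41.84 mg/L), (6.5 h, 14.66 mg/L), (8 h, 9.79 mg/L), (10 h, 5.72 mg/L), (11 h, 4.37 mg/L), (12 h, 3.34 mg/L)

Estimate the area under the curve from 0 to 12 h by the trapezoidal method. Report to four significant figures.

AUC = 222.7 mg/L·h

Trapezoidal AUC_0→12:
  [0→0.5]: (0.00+41.84)/2 × 0.5 = 10.46
  [0.5→6.5]: (41.84+14.66)/2 × 6 = 169.5
  [6.5→8]: (14.66+9.79)/2 × 1.5 = 18.3375
  [8→10]: (9.79+5.72)/2 × 2 = 15.51
  [10→11]: (5.72+4.37)/2 × 1 = 5.045
  [11→12]: (4.37+3.34)/2 × 1 = 3.855
  Sum = 222.7075 mg/L·h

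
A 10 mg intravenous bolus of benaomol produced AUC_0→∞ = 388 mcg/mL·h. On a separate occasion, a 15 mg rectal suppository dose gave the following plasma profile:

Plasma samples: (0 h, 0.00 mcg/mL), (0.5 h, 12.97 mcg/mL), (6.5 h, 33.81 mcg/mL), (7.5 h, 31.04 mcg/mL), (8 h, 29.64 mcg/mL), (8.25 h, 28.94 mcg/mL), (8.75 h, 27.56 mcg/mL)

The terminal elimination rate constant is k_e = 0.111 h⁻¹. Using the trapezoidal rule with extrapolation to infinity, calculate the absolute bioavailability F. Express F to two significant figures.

F = 0.79

Trapezoidal AUC_0→8.75 (rectal suppository):
  [0→0.5]: (0.00+12.97)/2 × 0.5 = 3.2425
  [0.5→6.5]: (12.97+33.81)/2 × 6 = 140.34
  [6.5→7.5]: (33.81+31.04)/2 × 1 = 32.425
  [7.5→8]: (31.04+29.64)/2 × 0.5 = 15.17
  [8→8.25]: (29.64+28.94)/2 × 0.25 = 7.3225
  [8.25→8.75]: (28.94+27.56)/2 × 0.5 = 14.125
  Sum = 212.625 mcg/mL·h
Tail: C_last/k_e = 27.56/0.111 = 248.288
AUC_0→∞ (rectal suppository) = 212.625 + 248.288 = 460.913 mcg/mL·h
F = (AUC_ev/D_ev)/(AUC_iv/D_iv) = (460.913/15)/(388/10) = 30.7275/38.8 = 0.7919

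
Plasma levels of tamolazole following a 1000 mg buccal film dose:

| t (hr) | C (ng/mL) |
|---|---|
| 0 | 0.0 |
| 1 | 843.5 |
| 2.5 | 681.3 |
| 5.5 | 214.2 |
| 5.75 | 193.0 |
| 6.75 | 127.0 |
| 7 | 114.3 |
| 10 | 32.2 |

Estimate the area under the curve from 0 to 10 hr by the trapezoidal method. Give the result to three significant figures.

Trapezoidal AUC_0→10:
  [0→1]: (0.0+843.5)/2 × 1 = 421.75
  [1→2.5]: (843.5+681.3)/2 × 1.5 = 1143.6
  [2.5→5.5]: (681.3+214.2)/2 × 3 = 1343.25
  [5.5→5.75]: (214.2+193.0)/2 × 0.25 = 50.9
  [5.75→6.75]: (193.0+127.0)/2 × 1 = 160.0
  [6.75→7]: (127.0+114.3)/2 × 0.25 = 30.1625
  [7→10]: (114.3+32.2)/2 × 3 = 219.75
  Sum = 3369.4125 ng/mL·hr

AUC = 3370 ng/mL·hr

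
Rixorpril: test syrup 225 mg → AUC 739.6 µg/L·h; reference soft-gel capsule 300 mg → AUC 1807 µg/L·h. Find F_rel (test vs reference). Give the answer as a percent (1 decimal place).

F_rel = 54.6%

F_rel = (AUC_test/D_test) / (AUC_ref/D_ref)
      = (739.6/225) / (1807/300)
      = 3.28711 / 6.02333 = 0.5457 = 54.57%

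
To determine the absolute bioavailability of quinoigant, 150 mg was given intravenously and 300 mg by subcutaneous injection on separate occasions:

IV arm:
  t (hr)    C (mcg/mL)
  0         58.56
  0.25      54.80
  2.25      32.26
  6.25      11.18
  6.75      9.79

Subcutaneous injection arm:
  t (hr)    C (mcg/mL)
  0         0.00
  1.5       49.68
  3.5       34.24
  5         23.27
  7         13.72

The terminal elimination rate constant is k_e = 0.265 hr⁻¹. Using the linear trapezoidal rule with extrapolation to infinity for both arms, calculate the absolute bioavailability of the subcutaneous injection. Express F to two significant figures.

Trapezoidal AUC_0→6.75 (IV):
  [0→0.25]: (58.56+54.80)/2 × 0.25 = 14.17
  [0.25→2.25]: (54.80+32.26)/2 × 2 = 87.06
  [2.25→6.25]: (32.26+11.18)/2 × 4 = 86.88
  [6.25→6.75]: (11.18+9.79)/2 × 0.5 = 5.2425
  Sum = 193.3525 mcg/mL·hr
IV tail: 9.79/0.265 = 36.943; AUC_iv,0→∞ = 193.3525 + 36.943 = 230.2955 mcg/mL·hr
Trapezoidal AUC_0→7 (subcutaneous injection):
  [0→1.5]: (0.00+49.68)/2 × 1.5 = 37.26
  [1.5→3.5]: (49.68+34.24)/2 × 2 = 83.92
  [3.5→5]: (34.24+23.27)/2 × 1.5 = 43.1325
  [5→7]: (23.27+13.72)/2 × 2 = 36.99
  Sum = 201.3025 mcg/mL·hr
subcutaneous injection tail: 13.72/0.265 = 51.774; AUC_ev,0→∞ = 201.3025 + 51.774 = 253.0765 mcg/mL·hr
F = (AUC_ev/D_ev)/(AUC_iv/D_iv) = (253.0765/300)/(230.2955/150) = 0.843588/1.5353 = 0.5495

F = 0.55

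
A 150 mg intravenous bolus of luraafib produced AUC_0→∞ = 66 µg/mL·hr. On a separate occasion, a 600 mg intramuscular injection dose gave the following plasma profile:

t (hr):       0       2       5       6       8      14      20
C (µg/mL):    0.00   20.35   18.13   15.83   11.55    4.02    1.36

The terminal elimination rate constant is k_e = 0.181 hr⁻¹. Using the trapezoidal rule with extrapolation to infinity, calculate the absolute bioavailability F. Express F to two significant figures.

Trapezoidal AUC_0→20 (intramuscular injection):
  [0→2]: (0.00+20.35)/2 × 2 = 20.35
  [2→5]: (20.35+18.13)/2 × 3 = 57.72
  [5→6]: (18.13+15.83)/2 × 1 = 16.98
  [6→8]: (15.83+11.55)/2 × 2 = 27.38
  [8→14]: (11.55+4.02)/2 × 6 = 46.71
  [14→20]: (4.02+1.36)/2 × 6 = 16.14
  Sum = 185.28 µg/mL·hr
Tail: C_last/k_e = 1.36/0.181 = 7.514
AUC_0→∞ (intramuscular injection) = 185.28 + 7.514 = 192.794 µg/mL·hr
F = (AUC_ev/D_ev)/(AUC_iv/D_iv) = (192.794/600)/(66/150) = 0.321323/0.44 = 0.7303

F = 0.73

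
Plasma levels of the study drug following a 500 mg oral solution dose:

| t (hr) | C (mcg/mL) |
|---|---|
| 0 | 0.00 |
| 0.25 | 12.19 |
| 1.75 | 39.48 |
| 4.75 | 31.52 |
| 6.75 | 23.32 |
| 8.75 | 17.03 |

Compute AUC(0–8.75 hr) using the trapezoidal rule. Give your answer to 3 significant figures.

Trapezoidal AUC_0→8.75:
  [0→0.25]: (0.00+12.19)/2 × 0.25 = 1.52375
  [0.25→1.75]: (12.19+39.48)/2 × 1.5 = 38.7525
  [1.75→4.75]: (39.48+31.52)/2 × 3 = 106.5
  [4.75→6.75]: (31.52+23.32)/2 × 2 = 54.84
  [6.75→8.75]: (23.32+17.03)/2 × 2 = 40.35
  Sum = 241.96625 mcg/mL·hr

AUC = 242 mcg/mL·hr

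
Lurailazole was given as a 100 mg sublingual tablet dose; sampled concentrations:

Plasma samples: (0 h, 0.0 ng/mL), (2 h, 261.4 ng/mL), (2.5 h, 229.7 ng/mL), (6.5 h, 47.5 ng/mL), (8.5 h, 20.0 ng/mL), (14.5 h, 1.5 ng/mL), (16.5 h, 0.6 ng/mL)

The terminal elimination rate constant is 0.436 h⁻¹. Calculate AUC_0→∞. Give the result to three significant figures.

AUC = 1070 ng/mL·h

Trapezoidal AUC_0→16.5:
  [0→2]: (0.0+261.4)/2 × 2 = 261.4
  [2→2.5]: (261.4+229.7)/2 × 0.5 = 122.775
  [2.5→6.5]: (229.7+47.5)/2 × 4 = 554.4
  [6.5→8.5]: (47.5+20.0)/2 × 2 = 67.5
  [8.5→14.5]: (20.0+1.5)/2 × 6 = 64.5
  [14.5→16.5]: (1.5+0.6)/2 × 2 = 2.1
  Sum = 1072.675 ng/mL·h
Extrapolated tail: C_last / k_e = 0.6 / 0.436 = 1.376
AUC_0→∞ = 1072.675 + 1.376 = 1074.051 ng/mL·h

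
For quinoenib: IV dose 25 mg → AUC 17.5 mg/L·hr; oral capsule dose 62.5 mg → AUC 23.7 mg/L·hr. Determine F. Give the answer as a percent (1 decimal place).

F = (AUC_ev / D_ev) / (AUC_iv / D_iv)
  = (23.7/62.5) / (17.5/25)
  = 0.3792 / 0.7 = 0.5417
  = 54.17%

F = 54.2%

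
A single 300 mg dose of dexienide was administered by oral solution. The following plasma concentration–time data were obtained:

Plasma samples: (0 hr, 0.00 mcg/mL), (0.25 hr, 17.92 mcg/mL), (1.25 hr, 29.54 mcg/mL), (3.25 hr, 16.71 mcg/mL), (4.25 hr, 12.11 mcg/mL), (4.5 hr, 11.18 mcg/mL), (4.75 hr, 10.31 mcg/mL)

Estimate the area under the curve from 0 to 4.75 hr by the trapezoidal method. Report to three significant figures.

Trapezoidal AUC_0→4.75:
  [0→0.25]: (0.00+17.92)/2 × 0.25 = 2.24
  [0.25→1.25]: (17.92+29.54)/2 × 1 = 23.73
  [1.25→3.25]: (29.54+16.71)/2 × 2 = 46.25
  [3.25→4.25]: (16.71+12.11)/2 × 1 = 14.41
  [4.25→4.5]: (12.11+11.18)/2 × 0.25 = 2.91125
  [4.5→4.75]: (11.18+10.31)/2 × 0.25 = 2.68625
  Sum = 92.2275 mcg/mL·hr

AUC = 92.2 mcg/mL·hr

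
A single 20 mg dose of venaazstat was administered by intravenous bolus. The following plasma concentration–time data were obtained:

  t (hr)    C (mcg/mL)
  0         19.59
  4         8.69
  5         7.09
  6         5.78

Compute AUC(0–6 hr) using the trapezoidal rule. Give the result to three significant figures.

AUC = 70.9 mcg/mL·hr

Trapezoidal AUC_0→6:
  [0→4]: (19.59+8.69)/2 × 4 = 56.56
  [4→5]: (8.69+7.09)/2 × 1 = 7.89
  [5→6]: (7.09+5.78)/2 × 1 = 6.435
  Sum = 70.885 mcg/mL·hr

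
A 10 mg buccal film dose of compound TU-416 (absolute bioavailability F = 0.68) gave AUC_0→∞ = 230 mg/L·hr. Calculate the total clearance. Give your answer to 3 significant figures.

CL = 0.0296 L/hr

CL = F × Dose / AUC_0→∞
   = 0.68 × 10 / 230 = 0.0295652 L/hr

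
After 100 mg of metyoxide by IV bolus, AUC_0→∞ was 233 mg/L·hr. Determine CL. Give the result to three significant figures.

CL = 0.429 L/hr

CL = Dose_iv / AUC_0→∞
   = 100 / 233 = 0.429185 L/hr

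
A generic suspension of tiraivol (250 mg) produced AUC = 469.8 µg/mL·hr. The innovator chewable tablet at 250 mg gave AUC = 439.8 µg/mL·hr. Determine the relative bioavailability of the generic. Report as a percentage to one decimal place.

F_rel = (AUC_test/D_test) / (AUC_ref/D_ref)
      = (469.8/250) / (439.8/250)
      = 1.8792 / 1.7592 = 1.0682 = 106.82%

F_rel = 106.8%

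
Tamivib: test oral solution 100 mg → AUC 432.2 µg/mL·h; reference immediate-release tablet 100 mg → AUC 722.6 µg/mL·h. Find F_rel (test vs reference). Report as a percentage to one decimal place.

F_rel = (AUC_test/D_test) / (AUC_ref/D_ref)
      = (432.2/100) / (722.6/100)
      = 4.322 / 7.226 = 0.5981 = 59.81%

F_rel = 59.8%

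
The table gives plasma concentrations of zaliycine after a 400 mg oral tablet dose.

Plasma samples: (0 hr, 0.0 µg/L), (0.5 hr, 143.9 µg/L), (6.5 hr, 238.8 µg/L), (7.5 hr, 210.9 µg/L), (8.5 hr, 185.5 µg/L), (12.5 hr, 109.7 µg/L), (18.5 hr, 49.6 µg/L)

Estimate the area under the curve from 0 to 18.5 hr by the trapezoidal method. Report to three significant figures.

Trapezoidal AUC_0→18.5:
  [0→0.5]: (0.0+143.9)/2 × 0.5 = 35.975
  [0.5→6.5]: (143.9+238.8)/2 × 6 = 1148.1
  [6.5→7.5]: (238.8+210.9)/2 × 1 = 224.85
  [7.5→8.5]: (210.9+185.5)/2 × 1 = 198.2
  [8.5→12.5]: (185.5+109.7)/2 × 4 = 590.4
  [12.5→18.5]: (109.7+49.6)/2 × 6 = 477.9
  Sum = 2675.425 µg/L·hr

AUC = 2680 µg/L·hr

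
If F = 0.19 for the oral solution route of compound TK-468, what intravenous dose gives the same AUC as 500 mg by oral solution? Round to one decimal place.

Systemic exposure from an extravascular dose = F × D_ev, so the equivalent IV dose is F × D_ev.
D_iv = F × D_ev = 0.19 × 500 = 95 mg

D_iv = 95.0 mg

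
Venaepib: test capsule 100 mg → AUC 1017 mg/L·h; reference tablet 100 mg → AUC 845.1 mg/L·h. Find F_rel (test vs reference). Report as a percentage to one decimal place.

F_rel = (AUC_test/D_test) / (AUC_ref/D_ref)
      = (1017/100) / (845.1/100)
      = 10.17 / 8.451 = 1.2034 = 120.34%

F_rel = 120.3%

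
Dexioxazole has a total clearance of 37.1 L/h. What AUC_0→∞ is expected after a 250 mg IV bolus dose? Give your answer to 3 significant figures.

AUC = 6.74 mg/L·h

AUC_0→∞ = Dose_iv / CL
        = 250 / 37.1 = 6.73854 mg/L·h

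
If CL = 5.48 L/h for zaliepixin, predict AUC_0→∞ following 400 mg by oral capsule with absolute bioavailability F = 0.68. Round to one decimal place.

AUC = 49.6 mg/L·h

AUC_0→∞ = F × Dose / CL
        = 0.68 × 400 / 5.48 = 49.635 mg/L·h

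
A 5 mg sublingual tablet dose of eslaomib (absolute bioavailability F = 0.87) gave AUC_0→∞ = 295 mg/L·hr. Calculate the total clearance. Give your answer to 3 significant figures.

CL = F × Dose / AUC_0→∞
   = 0.87 × 5 / 295 = 0.0147458 L/hr

CL = 0.0147 L/hr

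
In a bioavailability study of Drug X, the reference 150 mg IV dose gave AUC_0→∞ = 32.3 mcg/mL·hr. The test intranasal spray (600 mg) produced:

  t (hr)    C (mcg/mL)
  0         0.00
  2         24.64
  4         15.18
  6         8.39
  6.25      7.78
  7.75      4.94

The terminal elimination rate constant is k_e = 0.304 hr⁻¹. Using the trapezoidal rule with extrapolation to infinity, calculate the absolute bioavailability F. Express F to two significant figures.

Trapezoidal AUC_0→7.75 (intranasal spray):
  [0→2]: (0.00+24.64)/2 × 2 = 24.64
  [2→4]: (24.64+15.18)/2 × 2 = 39.82
  [4→6]: (15.18+8.39)/2 × 2 = 23.57
  [6→6.25]: (8.39+7.78)/2 × 0.25 = 2.02125
  [6.25→7.75]: (7.78+4.94)/2 × 1.5 = 9.54
  Sum = 99.59125 mcg/mL·hr
Tail: C_last/k_e = 4.94/0.304 = 16.250
AUC_0→∞ (intranasal spray) = 99.59125 + 16.250 = 115.84125 mcg/mL·hr
F = (AUC_ev/D_ev)/(AUC_iv/D_iv) = (115.84125/600)/(32.3/150) = 0.19306875/0.215333 = 0.8966

F = 0.90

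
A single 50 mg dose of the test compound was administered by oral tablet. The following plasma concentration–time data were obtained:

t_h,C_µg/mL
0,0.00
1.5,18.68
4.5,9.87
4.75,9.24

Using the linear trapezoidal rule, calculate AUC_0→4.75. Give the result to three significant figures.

AUC = 59.2 µg/mL·h

Trapezoidal AUC_0→4.75:
  [0→1.5]: (0.00+18.68)/2 × 1.5 = 14.01
  [1.5→4.5]: (18.68+9.87)/2 × 3 = 42.825
  [4.5→4.75]: (9.87+9.24)/2 × 0.25 = 2.38875
  Sum = 59.22375 µg/mL·h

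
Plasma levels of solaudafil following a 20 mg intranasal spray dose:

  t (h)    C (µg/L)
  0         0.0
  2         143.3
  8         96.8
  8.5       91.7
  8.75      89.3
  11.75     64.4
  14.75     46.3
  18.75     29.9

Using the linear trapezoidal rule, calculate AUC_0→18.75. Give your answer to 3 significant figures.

Trapezoidal AUC_0→18.75:
  [0→2]: (0.0+143.3)/2 × 2 = 143.3
  [2→8]: (143.3+96.8)/2 × 6 = 720.3
  [8→8.5]: (96.8+91.7)/2 × 0.5 = 47.125
  [8.5→8.75]: (91.7+89.3)/2 × 0.25 = 22.625
  [8.75→11.75]: (89.3+64.4)/2 × 3 = 230.55
  [11.75→14.75]: (64.4+46.3)/2 × 3 = 166.05
  [14.75→18.75]: (46.3+29.9)/2 × 4 = 152.4
  Sum = 1482.35 µg/L·h

AUC = 1480 µg/L·h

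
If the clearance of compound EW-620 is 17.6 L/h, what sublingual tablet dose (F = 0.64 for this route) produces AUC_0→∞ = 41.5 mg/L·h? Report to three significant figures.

Dose = 1140 mg

Dose = CL × AUC_0→∞ / F
     = 17.6 × 41.5 / 0.64 = 1141.25 mg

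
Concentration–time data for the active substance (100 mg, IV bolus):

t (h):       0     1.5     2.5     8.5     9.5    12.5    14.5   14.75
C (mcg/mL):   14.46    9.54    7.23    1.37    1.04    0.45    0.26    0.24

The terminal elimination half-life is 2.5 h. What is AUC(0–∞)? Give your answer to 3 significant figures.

AUC = 57.3 mcg/mL·h

Trapezoidal AUC_0→14.75:
  [0→1.5]: (14.46+9.54)/2 × 1.5 = 18.0
  [1.5→2.5]: (9.54+7.23)/2 × 1 = 8.385
  [2.5→8.5]: (7.23+1.37)/2 × 6 = 25.8
  [8.5→9.5]: (1.37+1.04)/2 × 1 = 1.205
  [9.5→12.5]: (1.04+0.45)/2 × 3 = 2.235
  [12.5→14.5]: (0.45+0.26)/2 × 2 = 0.71
  [14.5→14.75]: (0.26+0.24)/2 × 0.25 = 0.0625
  Sum = 56.3975 mcg/mL·h
k_e = ln2 / t½ = 0.693147 / 2.5 = 0.2773 h^-1
Extrapolated tail: C_last / k_e = 0.24 / 0.2773 = 0.865
AUC_0→∞ = 56.3975 + 0.865 = 57.2625 mcg/mL·h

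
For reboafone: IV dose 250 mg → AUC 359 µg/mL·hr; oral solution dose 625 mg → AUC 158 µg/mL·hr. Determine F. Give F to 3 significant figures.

F = (AUC_ev / D_ev) / (AUC_iv / D_iv)
  = (158/625) / (359/250)
  = 0.2528 / 1.436 = 0.1760

F = 0.176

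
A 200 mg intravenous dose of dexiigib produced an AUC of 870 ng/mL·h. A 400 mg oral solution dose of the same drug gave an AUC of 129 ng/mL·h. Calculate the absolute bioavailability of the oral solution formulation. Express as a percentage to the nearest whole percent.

F = (AUC_ev / D_ev) / (AUC_iv / D_iv)
  = (129/400) / (870/200)
  = 0.3225 / 4.35 = 0.0741
  = 7.41%

F = 7%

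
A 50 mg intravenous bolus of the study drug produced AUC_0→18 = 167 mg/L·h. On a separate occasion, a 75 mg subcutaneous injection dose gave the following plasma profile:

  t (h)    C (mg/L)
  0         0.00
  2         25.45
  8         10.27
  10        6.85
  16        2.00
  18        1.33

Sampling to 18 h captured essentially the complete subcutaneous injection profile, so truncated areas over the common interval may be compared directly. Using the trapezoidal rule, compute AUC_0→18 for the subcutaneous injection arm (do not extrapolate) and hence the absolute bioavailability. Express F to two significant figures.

F = 0.72

Trapezoidal AUC_0→18 (subcutaneous injection):
  [0→2]: (0.00+25.45)/2 × 2 = 25.45
  [2→8]: (25.45+10.27)/2 × 6 = 107.16
  [8→10]: (10.27+6.85)/2 × 2 = 17.12
  [10→16]: (6.85+2.00)/2 × 6 = 26.55
  [16→18]: (2.00+1.33)/2 × 2 = 3.33
  Sum = 179.61 mg/L·h
F = (AUC_ev/D_ev)/(AUC_iv/D_iv) = (179.61/75)/(167/50) = 2.3948/3.34 = 0.7170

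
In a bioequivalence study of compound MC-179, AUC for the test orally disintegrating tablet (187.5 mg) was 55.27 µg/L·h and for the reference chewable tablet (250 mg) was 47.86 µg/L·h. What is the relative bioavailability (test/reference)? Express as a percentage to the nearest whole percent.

F_rel = 154%

F_rel = (AUC_test/D_test) / (AUC_ref/D_ref)
      = (55.27/187.5) / (47.86/250)
      = 0.294773 / 0.19144 = 1.5398 = 153.98%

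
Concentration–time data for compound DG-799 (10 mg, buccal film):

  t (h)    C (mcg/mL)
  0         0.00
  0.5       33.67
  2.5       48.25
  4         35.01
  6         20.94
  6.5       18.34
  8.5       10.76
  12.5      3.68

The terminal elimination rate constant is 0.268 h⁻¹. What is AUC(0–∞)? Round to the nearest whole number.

AUC = 290 mcg/mL·h

Trapezoidal AUC_0→12.5:
  [0→0.5]: (0.00+33.67)/2 × 0.5 = 8.4175
  [0.5→2.5]: (33.67+48.25)/2 × 2 = 81.92
  [2.5→4]: (48.25+35.01)/2 × 1.5 = 62.445
  [4→6]: (35.01+20.94)/2 × 2 = 55.95
  [6→6.5]: (20.94+18.34)/2 × 0.5 = 9.82
  [6.5→8.5]: (18.34+10.76)/2 × 2 = 29.1
  [8.5→12.5]: (10.76+3.68)/2 × 4 = 28.88
  Sum = 276.5325 mcg/mL·h
Extrapolated tail: C_last / k_e = 3.68 / 0.268 = 13.731
AUC_0→∞ = 276.5325 + 13.731 = 290.2635 mcg/mL·h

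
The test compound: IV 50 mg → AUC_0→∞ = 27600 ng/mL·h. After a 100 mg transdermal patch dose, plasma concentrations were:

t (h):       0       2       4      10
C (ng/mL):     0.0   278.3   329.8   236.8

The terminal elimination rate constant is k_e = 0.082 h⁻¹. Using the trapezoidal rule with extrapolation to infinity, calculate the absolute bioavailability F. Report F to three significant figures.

F = 0.0992

Trapezoidal AUC_0→10 (transdermal patch):
  [0→2]: (0.0+278.3)/2 × 2 = 278.3
  [2→4]: (278.3+329.8)/2 × 2 = 608.1
  [4→10]: (329.8+236.8)/2 × 6 = 1699.8
  Sum = 2586.2 ng/mL·h
Tail: C_last/k_e = 236.8/0.082 = 2887.805
AUC_0→∞ (transdermal patch) = 2586.2 + 2887.805 = 5474.005 ng/mL·h
F = (AUC_ev/D_ev)/(AUC_iv/D_iv) = (5474.005/100)/(27600/50) = 54.74005/552 = 0.0992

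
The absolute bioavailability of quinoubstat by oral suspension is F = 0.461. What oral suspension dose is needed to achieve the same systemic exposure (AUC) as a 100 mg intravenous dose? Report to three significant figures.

D_oral = 217 mg

For equal systemic exposure: F × D_ev = D_iv
D_ev = D_iv / F = 100 / 0.461 = 216.92 mg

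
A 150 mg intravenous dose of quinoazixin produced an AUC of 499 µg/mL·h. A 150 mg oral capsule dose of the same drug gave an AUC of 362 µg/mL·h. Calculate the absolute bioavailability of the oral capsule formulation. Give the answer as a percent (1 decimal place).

F = 72.5%

F = (AUC_ev / D_ev) / (AUC_iv / D_iv)
  = (362/150) / (499/150)
  = 2.41333 / 3.32667 = 0.7254
  = 72.54%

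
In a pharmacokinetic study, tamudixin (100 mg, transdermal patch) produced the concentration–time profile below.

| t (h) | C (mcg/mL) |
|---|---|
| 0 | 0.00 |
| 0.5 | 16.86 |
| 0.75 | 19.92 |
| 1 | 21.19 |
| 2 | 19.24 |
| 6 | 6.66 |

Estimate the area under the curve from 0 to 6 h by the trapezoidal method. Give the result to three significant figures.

AUC = 86.0 mcg/mL·h

Trapezoidal AUC_0→6:
  [0→0.5]: (0.00+16.86)/2 × 0.5 = 4.215
  [0.5→0.75]: (16.86+19.92)/2 × 0.25 = 4.5975
  [0.75→1]: (19.92+21.19)/2 × 0.25 = 5.13875
  [1→2]: (21.19+19.24)/2 × 1 = 20.215
  [2→6]: (19.24+6.66)/2 × 4 = 51.8
  Sum = 85.96625 mcg/mL·h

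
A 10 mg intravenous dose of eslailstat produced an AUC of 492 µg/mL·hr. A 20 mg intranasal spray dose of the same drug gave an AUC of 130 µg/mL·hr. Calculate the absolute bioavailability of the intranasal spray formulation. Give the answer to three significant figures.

F = (AUC_ev / D_ev) / (AUC_iv / D_iv)
  = (130/20) / (492/10)
  = 6.5 / 49.2 = 0.1321

F = 0.132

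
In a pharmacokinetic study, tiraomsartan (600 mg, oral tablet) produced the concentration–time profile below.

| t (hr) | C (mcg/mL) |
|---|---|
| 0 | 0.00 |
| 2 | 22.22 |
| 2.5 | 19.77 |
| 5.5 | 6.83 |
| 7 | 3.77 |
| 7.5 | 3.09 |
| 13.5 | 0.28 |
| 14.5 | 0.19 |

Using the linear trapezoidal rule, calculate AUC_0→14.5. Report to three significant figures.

Trapezoidal AUC_0→14.5:
  [0→2]: (0.00+22.22)/2 × 2 = 22.22
  [2→2.5]: (22.22+19.77)/2 × 0.5 = 10.4975
  [2.5→5.5]: (19.77+6.83)/2 × 3 = 39.9
  [5.5→7]: (6.83+3.77)/2 × 1.5 = 7.95
  [7→7.5]: (3.77+3.09)/2 × 0.5 = 1.715
  [7.5→13.5]: (3.09+0.28)/2 × 6 = 10.11
  [13.5→14.5]: (0.28+0.19)/2 × 1 = 0.235
  Sum = 92.6275 mcg/mL·hr

AUC = 92.6 mcg/mL·hr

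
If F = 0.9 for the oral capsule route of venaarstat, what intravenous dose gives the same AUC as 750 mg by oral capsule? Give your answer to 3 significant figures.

D_iv = 675 mg

Systemic exposure from an extravascular dose = F × D_ev, so the equivalent IV dose is F × D_ev.
D_iv = F × D_ev = 0.9 × 750 = 675 mg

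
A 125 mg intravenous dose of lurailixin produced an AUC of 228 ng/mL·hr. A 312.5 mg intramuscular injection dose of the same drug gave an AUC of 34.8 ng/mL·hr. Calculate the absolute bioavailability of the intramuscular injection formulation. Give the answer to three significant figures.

F = 0.0611

F = (AUC_ev / D_ev) / (AUC_iv / D_iv)
  = (34.8/312.5) / (228/125)
  = 0.11136 / 1.824 = 0.0611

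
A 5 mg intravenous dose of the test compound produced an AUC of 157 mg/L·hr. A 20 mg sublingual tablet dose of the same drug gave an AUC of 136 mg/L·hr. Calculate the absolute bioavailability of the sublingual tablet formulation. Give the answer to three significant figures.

F = (AUC_ev / D_ev) / (AUC_iv / D_iv)
  = (136/20) / (157/5)
  = 6.8 / 31.4 = 0.2166

F = 0.217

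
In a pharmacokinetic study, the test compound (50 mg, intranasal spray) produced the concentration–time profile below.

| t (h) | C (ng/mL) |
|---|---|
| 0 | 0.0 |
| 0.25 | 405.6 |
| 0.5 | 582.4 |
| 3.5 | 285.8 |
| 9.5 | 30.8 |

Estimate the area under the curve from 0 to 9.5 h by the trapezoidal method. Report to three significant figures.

AUC = 2430 ng/mL·h

Trapezoidal AUC_0→9.5:
  [0→0.25]: (0.0+405.6)/2 × 0.25 = 50.7
  [0.25→0.5]: (405.6+582.4)/2 × 0.25 = 123.5
  [0.5→3.5]: (582.4+285.8)/2 × 3 = 1302.3
  [3.5→9.5]: (285.8+30.8)/2 × 6 = 949.8
  Sum = 2426.3 ng/mL·h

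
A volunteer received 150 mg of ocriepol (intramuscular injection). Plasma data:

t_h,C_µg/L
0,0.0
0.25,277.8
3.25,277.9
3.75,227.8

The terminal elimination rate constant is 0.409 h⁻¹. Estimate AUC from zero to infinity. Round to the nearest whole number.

Trapezoidal AUC_0→3.75:
  [0→0.25]: (0.0+277.8)/2 × 0.25 = 34.725
  [0.25→3.25]: (277.8+277.9)/2 × 3 = 833.55
  [3.25→3.75]: (277.9+227.8)/2 × 0.5 = 126.425
  Sum = 994.7 µg/L·h
Extrapolated tail: C_last / k_e = 227.8 / 0.409 = 556.968
AUC_0→∞ = 994.7 + 556.968 = 1551.668 µg/L·h

AUC = 1552 µg/L·h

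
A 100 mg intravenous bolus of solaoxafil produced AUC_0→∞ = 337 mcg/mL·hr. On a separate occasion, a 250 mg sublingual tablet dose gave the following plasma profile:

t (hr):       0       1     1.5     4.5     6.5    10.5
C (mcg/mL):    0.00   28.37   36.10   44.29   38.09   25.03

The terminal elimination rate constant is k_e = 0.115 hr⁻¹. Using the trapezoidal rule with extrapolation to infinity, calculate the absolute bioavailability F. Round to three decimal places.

Trapezoidal AUC_0→10.5 (sublingual tablet):
  [0→1]: (0.00+28.37)/2 × 1 = 14.185
  [1→1.5]: (28.37+36.10)/2 × 0.5 = 16.1175
  [1.5→4.5]: (36.10+44.29)/2 × 3 = 120.585
  [4.5→6.5]: (44.29+38.09)/2 × 2 = 82.38
  [6.5→10.5]: (38.09+25.03)/2 × 4 = 126.24
  Sum = 359.5075 mcg/mL·hr
Tail: C_last/k_e = 25.03/0.115 = 217.652
AUC_0→∞ (sublingual tablet) = 359.5075 + 217.652 = 577.1595 mcg/mL·hr
F = (AUC_ev/D_ev)/(AUC_iv/D_iv) = (577.1595/250)/(337/100) = 2.308638/3.37 = 0.6851

F = 0.685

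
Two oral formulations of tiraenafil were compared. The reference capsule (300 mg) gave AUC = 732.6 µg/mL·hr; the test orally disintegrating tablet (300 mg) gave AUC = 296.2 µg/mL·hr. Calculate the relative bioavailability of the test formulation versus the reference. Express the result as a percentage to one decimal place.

F_rel = (AUC_test/D_test) / (AUC_ref/D_ref)
      = (296.2/300) / (732.6/300)
      = 0.987333 / 2.442 = 0.4043 = 40.43%

F_rel = 40.4%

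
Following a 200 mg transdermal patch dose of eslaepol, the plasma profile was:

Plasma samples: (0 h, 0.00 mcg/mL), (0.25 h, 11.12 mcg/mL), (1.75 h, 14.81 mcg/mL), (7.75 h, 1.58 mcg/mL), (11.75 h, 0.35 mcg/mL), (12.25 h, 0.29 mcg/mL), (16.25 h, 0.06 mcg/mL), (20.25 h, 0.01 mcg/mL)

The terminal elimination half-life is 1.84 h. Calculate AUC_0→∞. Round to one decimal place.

AUC = 74.9 mcg/mL·h

Trapezoidal AUC_0→20.25:
  [0→0.25]: (0.00+11.12)/2 × 0.25 = 1.39
  [0.25→1.75]: (11.12+14.81)/2 × 1.5 = 19.4475
  [1.75→7.75]: (14.81+1.58)/2 × 6 = 49.17
  [7.75→11.75]: (1.58+0.35)/2 × 4 = 3.86
  [11.75→12.25]: (0.35+0.29)/2 × 0.5 = 0.16
  [12.25→16.25]: (0.29+0.06)/2 × 4 = 0.7
  [16.25→20.25]: (0.06+0.01)/2 × 4 = 0.14
  Sum = 74.8675 mcg/mL·h
k_e = ln2 / t½ = 0.693147 / 1.84 = 0.3767 h^-1
Extrapolated tail: C_last / k_e = 0.01 / 0.3767 = 0.027
AUC_0→∞ = 74.8675 + 0.027 = 74.8945 mcg/mL·h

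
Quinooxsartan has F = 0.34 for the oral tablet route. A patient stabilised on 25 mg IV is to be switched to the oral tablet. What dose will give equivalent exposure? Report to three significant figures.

For equal systemic exposure: F × D_ev = D_iv
D_ev = D_iv / F = 25 / 0.34 = 73.5294 mg

D_oral = 73.5 mg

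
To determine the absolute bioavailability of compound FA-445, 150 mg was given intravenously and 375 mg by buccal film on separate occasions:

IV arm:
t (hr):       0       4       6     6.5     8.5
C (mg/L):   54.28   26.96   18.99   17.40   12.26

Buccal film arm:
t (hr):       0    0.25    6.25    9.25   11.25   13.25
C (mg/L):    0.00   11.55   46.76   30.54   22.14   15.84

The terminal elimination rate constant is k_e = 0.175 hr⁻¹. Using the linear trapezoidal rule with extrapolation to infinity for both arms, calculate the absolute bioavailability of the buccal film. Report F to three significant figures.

F = 0.597

Trapezoidal AUC_0→8.5 (IV):
  [0→4]: (54.28+26.96)/2 × 4 = 162.48
  [4→6]: (26.96+18.99)/2 × 2 = 45.95
  [6→6.5]: (18.99+17.40)/2 × 0.5 = 9.0975
  [6.5→8.5]: (17.40+12.26)/2 × 2 = 29.66
  Sum = 247.1875 mg/L·hr
IV tail: 12.26/0.175 = 70.057; AUC_iv,0→∞ = 247.1875 + 70.057 = 317.2445 mg/L·hr
Trapezoidal AUC_0→13.25 (buccal film):
  [0→0.25]: (0.00+11.55)/2 × 0.25 = 1.44375
  [0.25→6.25]: (11.55+46.76)/2 × 6 = 174.93
  [6.25→9.25]: (46.76+30.54)/2 × 3 = 115.95
  [9.25→11.25]: (30.54+22.14)/2 × 2 = 52.68
  [11.25→13.25]: (22.14+15.84)/2 × 2 = 37.98
  Sum = 382.98375 mg/L·hr
buccal film tail: 15.84/0.175 = 90.514; AUC_ev,0→∞ = 382.98375 + 90.514 = 473.49775 mg/L·hr
F = (AUC_ev/D_ev)/(AUC_iv/D_iv) = (473.49775/375)/(317.2445/150) = 1.26266/2.11496 = 0.5970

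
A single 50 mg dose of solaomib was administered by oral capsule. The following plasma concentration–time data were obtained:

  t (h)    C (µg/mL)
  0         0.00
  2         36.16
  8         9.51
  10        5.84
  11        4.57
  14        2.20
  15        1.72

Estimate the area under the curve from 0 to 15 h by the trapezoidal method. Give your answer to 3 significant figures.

Trapezoidal AUC_0→15:
  [0→2]: (0.00+36.16)/2 × 2 = 36.16
  [2→8]: (36.16+9.51)/2 × 6 = 137.01
  [8→10]: (9.51+5.84)/2 × 2 = 15.35
  [10→11]: (5.84+4.57)/2 × 1 = 5.205
  [11→14]: (4.57+2.20)/2 × 3 = 10.155
  [14→15]: (2.20+1.72)/2 × 1 = 1.96
  Sum = 205.84 µg/mL·h

AUC = 206 µg/mL·h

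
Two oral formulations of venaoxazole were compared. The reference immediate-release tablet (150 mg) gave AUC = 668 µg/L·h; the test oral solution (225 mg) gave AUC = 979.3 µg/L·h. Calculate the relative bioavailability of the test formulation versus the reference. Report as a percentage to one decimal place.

F_rel = 97.7%

F_rel = (AUC_test/D_test) / (AUC_ref/D_ref)
      = (979.3/225) / (668/150)
      = 4.35244 / 4.45333 = 0.9773 = 97.73%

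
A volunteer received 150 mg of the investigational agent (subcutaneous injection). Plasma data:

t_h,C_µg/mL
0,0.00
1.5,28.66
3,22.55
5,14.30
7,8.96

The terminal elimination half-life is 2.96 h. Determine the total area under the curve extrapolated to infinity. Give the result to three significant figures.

Trapezoidal AUC_0→7:
  [0→1.5]: (0.00+28.66)/2 × 1.5 = 21.495
  [1.5→3]: (28.66+22.55)/2 × 1.5 = 38.4075
  [3→5]: (22.55+14.30)/2 × 2 = 36.85
  [5→7]: (14.30+8.96)/2 × 2 = 23.26
  Sum = 120.0125 µg/mL·h
k_e = ln2 / t½ = 0.693147 / 2.96 = 0.2342 h^-1
Extrapolated tail: C_last / k_e = 8.96 / 0.2342 = 38.258
AUC_0→∞ = 120.0125 + 38.258 = 158.2705 µg/mL·h

AUC = 158 µg/mL·h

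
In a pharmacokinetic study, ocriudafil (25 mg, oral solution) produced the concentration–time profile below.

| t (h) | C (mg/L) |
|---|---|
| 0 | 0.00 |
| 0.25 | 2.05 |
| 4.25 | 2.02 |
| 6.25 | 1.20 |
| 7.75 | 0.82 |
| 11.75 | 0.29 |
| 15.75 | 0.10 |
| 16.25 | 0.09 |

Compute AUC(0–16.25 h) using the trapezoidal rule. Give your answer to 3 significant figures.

Trapezoidal AUC_0→16.25:
  [0→0.25]: (0.00+2.05)/2 × 0.25 = 0.25625
  [0.25→4.25]: (2.05+2.02)/2 × 4 = 8.14
  [4.25→6.25]: (2.02+1.20)/2 × 2 = 3.22
  [6.25→7.75]: (1.20+0.82)/2 × 1.5 = 1.515
  [7.75→11.75]: (0.82+0.29)/2 × 4 = 2.22
  [11.75→15.75]: (0.29+0.10)/2 × 4 = 0.78
  [15.75→16.25]: (0.10+0.09)/2 × 0.5 = 0.0475
  Sum = 16.17875 mg/L·h

AUC = 16.2 mg/L·h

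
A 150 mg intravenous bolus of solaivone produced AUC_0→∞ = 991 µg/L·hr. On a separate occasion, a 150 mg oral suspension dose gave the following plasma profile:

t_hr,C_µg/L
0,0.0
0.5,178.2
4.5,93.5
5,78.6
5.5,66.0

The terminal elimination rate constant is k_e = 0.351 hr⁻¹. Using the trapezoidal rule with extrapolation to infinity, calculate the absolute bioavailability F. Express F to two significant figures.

F = 0.86

Trapezoidal AUC_0→5.5 (oral suspension):
  [0→0.5]: (0.0+178.2)/2 × 0.5 = 44.55
  [0.5→4.5]: (178.2+93.5)/2 × 4 = 543.4
  [4.5→5]: (93.5+78.6)/2 × 0.5 = 43.025
  [5→5.5]: (78.6+66.0)/2 × 0.5 = 36.15
  Sum = 667.125 µg/L·hr
Tail: C_last/k_e = 66.0/0.351 = 188.034
AUC_0→∞ (oral suspension) = 667.125 + 188.034 = 855.159 µg/L·hr
F = (AUC_ev/D_ev)/(AUC_iv/D_iv) = (855.159/150)/(991/150) = 5.70106/6.60667 = 0.8629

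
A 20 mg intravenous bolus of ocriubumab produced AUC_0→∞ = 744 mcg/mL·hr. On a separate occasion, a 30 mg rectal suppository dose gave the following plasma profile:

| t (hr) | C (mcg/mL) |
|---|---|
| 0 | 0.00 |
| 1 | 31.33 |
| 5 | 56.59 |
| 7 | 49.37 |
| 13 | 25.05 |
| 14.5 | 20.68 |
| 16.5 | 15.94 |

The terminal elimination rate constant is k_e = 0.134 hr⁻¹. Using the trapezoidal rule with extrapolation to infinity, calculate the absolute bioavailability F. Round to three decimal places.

Trapezoidal AUC_0→16.5 (rectal suppository):
  [0→1]: (0.00+31.33)/2 × 1 = 15.665
  [1→5]: (31.33+56.59)/2 × 4 = 175.84
  [5→7]: (56.59+49.37)/2 × 2 = 105.96
  [7→13]: (49.37+25.05)/2 × 6 = 223.26
  [13→14.5]: (25.05+20.68)/2 × 1.5 = 34.2975
  [14.5→16.5]: (20.68+15.94)/2 × 2 = 36.62
  Sum = 591.6425 mcg/mL·hr
Tail: C_last/k_e = 15.94/0.134 = 118.955
AUC_0→∞ (rectal suppository) = 591.6425 + 118.955 = 710.5975 mcg/mL·hr
F = (AUC_ev/D_ev)/(AUC_iv/D_iv) = (710.5975/30)/(744/20) = 23.6866/37.2 = 0.6367

F = 0.637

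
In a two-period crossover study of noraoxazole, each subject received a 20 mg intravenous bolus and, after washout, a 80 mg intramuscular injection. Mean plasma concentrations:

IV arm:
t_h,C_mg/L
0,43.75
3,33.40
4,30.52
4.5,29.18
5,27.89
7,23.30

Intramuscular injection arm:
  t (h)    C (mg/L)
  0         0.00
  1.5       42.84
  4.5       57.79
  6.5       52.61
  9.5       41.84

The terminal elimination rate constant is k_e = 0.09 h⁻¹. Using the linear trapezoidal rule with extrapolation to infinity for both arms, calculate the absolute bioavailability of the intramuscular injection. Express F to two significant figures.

F = 0.46

Trapezoidal AUC_0→7 (IV):
  [0→3]: (43.75+33.40)/2 × 3 = 115.725
  [3→4]: (33.40+30.52)/2 × 1 = 31.96
  [4→4.5]: (30.52+29.18)/2 × 0.5 = 14.925
  [4.5→5]: (29.18+27.89)/2 × 0.5 = 14.2675
  [5→7]: (27.89+23.30)/2 × 2 = 51.19
  Sum = 228.0675 mg/L·h
IV tail: 23.30/0.09 = 258.889; AUC_iv,0→∞ = 228.0675 + 258.889 = 486.9565 mg/L·h
Trapezoidal AUC_0→9.5 (intramuscular injection):
  [0→1.5]: (0.00+42.84)/2 × 1.5 = 32.13
  [1.5→4.5]: (42.84+57.79)/2 × 3 = 150.945
  [4.5→6.5]: (57.79+52.61)/2 × 2 = 110.4
  [6.5→9.5]: (52.61+41.84)/2 × 3 = 141.675
  Sum = 435.15 mg/L·h
intramuscular injection tail: 41.84/0.09 = 464.889; AUC_ev,0→∞ = 435.15 + 464.889 = 900.039 mg/L·h
F = (AUC_ev/D_ev)/(AUC_iv/D_iv) = (900.039/80)/(486.9565/20) = 11.2505/24.347825 = 0.4621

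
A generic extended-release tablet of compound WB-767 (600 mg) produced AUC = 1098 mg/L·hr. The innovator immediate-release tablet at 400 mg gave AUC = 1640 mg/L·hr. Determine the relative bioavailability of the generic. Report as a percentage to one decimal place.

F_rel = 44.6%

F_rel = (AUC_test/D_test) / (AUC_ref/D_ref)
      = (1098/600) / (1640/400)
      = 1.83 / 4.1 = 0.4463 = 44.63%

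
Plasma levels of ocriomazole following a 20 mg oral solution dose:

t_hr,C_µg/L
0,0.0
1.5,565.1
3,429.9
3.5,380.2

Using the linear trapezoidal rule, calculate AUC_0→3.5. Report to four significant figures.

Trapezoidal AUC_0→3.5:
  [0→1.5]: (0.0+565.1)/2 × 1.5 = 423.825
  [1.5→3]: (565.1+429.9)/2 × 1.5 = 746.25
  [3→3.5]: (429.9+380.2)/2 × 0.5 = 202.525
  Sum = 1372.6 µg/L·hr

AUC = 1373 µg/L·hr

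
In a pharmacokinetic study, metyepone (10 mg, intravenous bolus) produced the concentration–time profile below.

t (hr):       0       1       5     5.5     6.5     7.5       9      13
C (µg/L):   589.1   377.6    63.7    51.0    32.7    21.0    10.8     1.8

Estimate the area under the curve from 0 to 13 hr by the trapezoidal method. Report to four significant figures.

Trapezoidal AUC_0→13:
  [0→1]: (589.1+377.6)/2 × 1 = 483.35
  [1→5]: (377.6+63.7)/2 × 4 = 882.6
  [5→5.5]: (63.7+51.0)/2 × 0.5 = 28.675
  [5.5→6.5]: (51.0+32.7)/2 × 1 = 41.85
  [6.5→7.5]: (32.7+21.0)/2 × 1 = 26.85
  [7.5→9]: (21.0+10.8)/2 × 1.5 = 23.85
  [9→13]: (10.8+1.8)/2 × 4 = 25.2
  Sum = 1512.375 µg/L·hr

AUC = 1512 µg/L·hr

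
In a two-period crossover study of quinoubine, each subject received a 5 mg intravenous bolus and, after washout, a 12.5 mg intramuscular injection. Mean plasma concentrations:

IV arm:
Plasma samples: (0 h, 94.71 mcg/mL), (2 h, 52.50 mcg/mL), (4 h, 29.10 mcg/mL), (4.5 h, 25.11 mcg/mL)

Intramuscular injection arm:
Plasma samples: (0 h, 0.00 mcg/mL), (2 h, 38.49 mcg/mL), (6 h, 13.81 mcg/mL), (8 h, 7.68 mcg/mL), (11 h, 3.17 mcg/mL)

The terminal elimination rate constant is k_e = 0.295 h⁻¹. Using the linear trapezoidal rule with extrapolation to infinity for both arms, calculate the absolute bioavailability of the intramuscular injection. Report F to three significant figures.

F = 0.234

Trapezoidal AUC_0→4.5 (IV):
  [0→2]: (94.71+52.50)/2 × 2 = 147.21
  [2→4]: (52.50+29.10)/2 × 2 = 81.6
  [4→4.5]: (29.10+25.11)/2 × 0.5 = 13.5525
  Sum = 242.3625 mcg/mL·h
IV tail: 25.11/0.295 = 85.119; AUC_iv,0→∞ = 242.3625 + 85.119 = 327.4815 mcg/mL·h
Trapezoidal AUC_0→11 (intramuscular injection):
  [0→2]: (0.00+38.49)/2 × 2 = 38.49
  [2→6]: (38.49+13.81)/2 × 4 = 104.6
  [6→8]: (13.81+7.68)/2 × 2 = 21.49
  [8→11]: (7.68+3.17)/2 × 3 = 16.275
  Sum = 180.855 mcg/mL·h
intramuscular injection tail: 3.17/0.295 = 10.746; AUC_ev,0→∞ = 180.855 + 10.746 = 191.601 mcg/mL·h
F = (AUC_ev/D_ev)/(AUC_iv/D_iv) = (191.601/12.5)/(327.4815/5) = 15.32808/65.4963 = 0.2340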